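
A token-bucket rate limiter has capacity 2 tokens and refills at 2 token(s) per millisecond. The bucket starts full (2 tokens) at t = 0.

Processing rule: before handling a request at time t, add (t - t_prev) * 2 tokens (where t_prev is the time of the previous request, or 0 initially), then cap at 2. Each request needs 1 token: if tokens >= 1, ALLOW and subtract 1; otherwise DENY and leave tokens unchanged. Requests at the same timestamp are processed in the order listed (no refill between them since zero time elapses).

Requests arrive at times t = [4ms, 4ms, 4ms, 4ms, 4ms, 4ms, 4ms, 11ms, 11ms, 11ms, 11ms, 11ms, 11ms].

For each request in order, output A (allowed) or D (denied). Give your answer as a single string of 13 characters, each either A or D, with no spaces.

Simulating step by step:
  req#1 t=4ms: ALLOW
  req#2 t=4ms: ALLOW
  req#3 t=4ms: DENY
  req#4 t=4ms: DENY
  req#5 t=4ms: DENY
  req#6 t=4ms: DENY
  req#7 t=4ms: DENY
  req#8 t=11ms: ALLOW
  req#9 t=11ms: ALLOW
  req#10 t=11ms: DENY
  req#11 t=11ms: DENY
  req#12 t=11ms: DENY
  req#13 t=11ms: DENY

Answer: AADDDDDAADDDD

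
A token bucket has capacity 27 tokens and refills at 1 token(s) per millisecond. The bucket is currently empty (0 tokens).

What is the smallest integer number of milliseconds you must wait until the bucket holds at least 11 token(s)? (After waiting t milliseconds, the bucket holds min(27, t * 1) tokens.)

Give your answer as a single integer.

Answer: 11

Derivation:
Need t * 1 >= 11, so t >= 11/1.
Smallest integer t = ceil(11/1) = 11.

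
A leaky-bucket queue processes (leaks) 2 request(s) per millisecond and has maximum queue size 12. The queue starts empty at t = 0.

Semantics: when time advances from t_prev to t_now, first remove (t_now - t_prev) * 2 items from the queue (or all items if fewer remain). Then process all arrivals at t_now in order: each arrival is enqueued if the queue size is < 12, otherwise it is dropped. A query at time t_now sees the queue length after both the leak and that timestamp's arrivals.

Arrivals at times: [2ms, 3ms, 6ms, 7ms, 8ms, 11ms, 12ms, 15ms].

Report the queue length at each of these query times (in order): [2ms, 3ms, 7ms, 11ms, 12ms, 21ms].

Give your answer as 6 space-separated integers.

Queue lengths at query times:
  query t=2ms: backlog = 1
  query t=3ms: backlog = 1
  query t=7ms: backlog = 1
  query t=11ms: backlog = 1
  query t=12ms: backlog = 1
  query t=21ms: backlog = 0

Answer: 1 1 1 1 1 0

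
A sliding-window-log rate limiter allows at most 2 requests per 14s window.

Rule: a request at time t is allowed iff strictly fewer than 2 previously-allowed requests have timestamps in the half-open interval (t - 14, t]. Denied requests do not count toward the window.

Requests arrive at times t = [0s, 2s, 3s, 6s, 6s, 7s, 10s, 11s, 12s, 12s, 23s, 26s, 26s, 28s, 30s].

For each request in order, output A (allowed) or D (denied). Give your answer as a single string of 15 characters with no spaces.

Answer: AADDDDDDDDAADDD

Derivation:
Tracking allowed requests in the window:
  req#1 t=0s: ALLOW
  req#2 t=2s: ALLOW
  req#3 t=3s: DENY
  req#4 t=6s: DENY
  req#5 t=6s: DENY
  req#6 t=7s: DENY
  req#7 t=10s: DENY
  req#8 t=11s: DENY
  req#9 t=12s: DENY
  req#10 t=12s: DENY
  req#11 t=23s: ALLOW
  req#12 t=26s: ALLOW
  req#13 t=26s: DENY
  req#14 t=28s: DENY
  req#15 t=30s: DENY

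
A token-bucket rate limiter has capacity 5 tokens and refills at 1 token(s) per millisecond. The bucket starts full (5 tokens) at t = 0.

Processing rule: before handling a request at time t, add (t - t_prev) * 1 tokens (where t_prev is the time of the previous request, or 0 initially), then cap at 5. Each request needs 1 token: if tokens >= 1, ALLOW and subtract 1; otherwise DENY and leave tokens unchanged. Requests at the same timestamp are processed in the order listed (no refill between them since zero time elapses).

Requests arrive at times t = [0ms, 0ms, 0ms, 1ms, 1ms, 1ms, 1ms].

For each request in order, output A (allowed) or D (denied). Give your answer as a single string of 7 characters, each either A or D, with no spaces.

Simulating step by step:
  req#1 t=0ms: ALLOW
  req#2 t=0ms: ALLOW
  req#3 t=0ms: ALLOW
  req#4 t=1ms: ALLOW
  req#5 t=1ms: ALLOW
  req#6 t=1ms: ALLOW
  req#7 t=1ms: DENY

Answer: AAAAAAD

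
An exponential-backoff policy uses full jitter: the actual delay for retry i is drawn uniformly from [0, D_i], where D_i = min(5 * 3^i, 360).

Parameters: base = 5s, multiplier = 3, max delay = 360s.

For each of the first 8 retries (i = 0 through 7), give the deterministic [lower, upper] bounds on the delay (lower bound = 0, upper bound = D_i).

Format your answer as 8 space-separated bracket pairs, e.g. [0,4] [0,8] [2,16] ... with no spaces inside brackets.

Computing bounds per retry:
  i=0: D_i=min(5*3^0,360)=5, bounds=[0,5]
  i=1: D_i=min(5*3^1,360)=15, bounds=[0,15]
  i=2: D_i=min(5*3^2,360)=45, bounds=[0,45]
  i=3: D_i=min(5*3^3,360)=135, bounds=[0,135]
  i=4: D_i=min(5*3^4,360)=360, bounds=[0,360]
  i=5: D_i=min(5*3^5,360)=360, bounds=[0,360]
  i=6: D_i=min(5*3^6,360)=360, bounds=[0,360]
  i=7: D_i=min(5*3^7,360)=360, bounds=[0,360]

Answer: [0,5] [0,15] [0,45] [0,135] [0,360] [0,360] [0,360] [0,360]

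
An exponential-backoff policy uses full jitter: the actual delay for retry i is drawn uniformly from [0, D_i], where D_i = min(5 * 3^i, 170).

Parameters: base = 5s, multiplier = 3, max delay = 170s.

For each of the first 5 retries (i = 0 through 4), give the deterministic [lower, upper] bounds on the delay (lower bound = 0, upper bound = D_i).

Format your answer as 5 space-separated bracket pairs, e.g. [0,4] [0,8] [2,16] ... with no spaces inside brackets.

Computing bounds per retry:
  i=0: D_i=min(5*3^0,170)=5, bounds=[0,5]
  i=1: D_i=min(5*3^1,170)=15, bounds=[0,15]
  i=2: D_i=min(5*3^2,170)=45, bounds=[0,45]
  i=3: D_i=min(5*3^3,170)=135, bounds=[0,135]
  i=4: D_i=min(5*3^4,170)=170, bounds=[0,170]

Answer: [0,5] [0,15] [0,45] [0,135] [0,170]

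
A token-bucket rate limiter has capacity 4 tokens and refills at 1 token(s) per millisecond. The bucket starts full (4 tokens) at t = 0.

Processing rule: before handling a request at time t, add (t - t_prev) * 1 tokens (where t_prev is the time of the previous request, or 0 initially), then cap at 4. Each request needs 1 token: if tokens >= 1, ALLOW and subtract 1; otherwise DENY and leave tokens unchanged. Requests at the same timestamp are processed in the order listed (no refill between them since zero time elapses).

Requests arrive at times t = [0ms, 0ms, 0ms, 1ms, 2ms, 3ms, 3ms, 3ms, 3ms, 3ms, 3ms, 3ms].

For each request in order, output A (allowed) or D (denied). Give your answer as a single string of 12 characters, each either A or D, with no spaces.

Answer: AAAAAAADDDDD

Derivation:
Simulating step by step:
  req#1 t=0ms: ALLOW
  req#2 t=0ms: ALLOW
  req#3 t=0ms: ALLOW
  req#4 t=1ms: ALLOW
  req#5 t=2ms: ALLOW
  req#6 t=3ms: ALLOW
  req#7 t=3ms: ALLOW
  req#8 t=3ms: DENY
  req#9 t=3ms: DENY
  req#10 t=3ms: DENY
  req#11 t=3ms: DENY
  req#12 t=3ms: DENY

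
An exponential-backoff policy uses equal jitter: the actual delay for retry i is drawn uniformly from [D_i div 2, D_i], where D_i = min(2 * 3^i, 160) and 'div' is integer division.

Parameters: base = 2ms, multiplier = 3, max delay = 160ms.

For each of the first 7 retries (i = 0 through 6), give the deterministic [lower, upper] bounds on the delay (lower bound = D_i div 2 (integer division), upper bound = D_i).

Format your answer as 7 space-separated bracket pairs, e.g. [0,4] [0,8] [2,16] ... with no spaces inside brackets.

Computing bounds per retry:
  i=0: D_i=min(2*3^0,160)=2, bounds=[1,2]
  i=1: D_i=min(2*3^1,160)=6, bounds=[3,6]
  i=2: D_i=min(2*3^2,160)=18, bounds=[9,18]
  i=3: D_i=min(2*3^3,160)=54, bounds=[27,54]
  i=4: D_i=min(2*3^4,160)=160, bounds=[80,160]
  i=5: D_i=min(2*3^5,160)=160, bounds=[80,160]
  i=6: D_i=min(2*3^6,160)=160, bounds=[80,160]

Answer: [1,2] [3,6] [9,18] [27,54] [80,160] [80,160] [80,160]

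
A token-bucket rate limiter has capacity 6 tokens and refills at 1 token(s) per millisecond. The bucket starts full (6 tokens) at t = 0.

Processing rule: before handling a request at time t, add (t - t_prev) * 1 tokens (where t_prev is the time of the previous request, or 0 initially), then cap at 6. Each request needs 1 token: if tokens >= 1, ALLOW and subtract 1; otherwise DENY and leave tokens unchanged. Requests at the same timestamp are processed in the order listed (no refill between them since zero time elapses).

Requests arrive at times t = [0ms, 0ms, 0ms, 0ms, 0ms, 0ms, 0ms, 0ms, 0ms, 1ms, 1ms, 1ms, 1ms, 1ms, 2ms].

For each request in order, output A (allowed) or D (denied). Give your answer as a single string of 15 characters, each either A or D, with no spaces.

Simulating step by step:
  req#1 t=0ms: ALLOW
  req#2 t=0ms: ALLOW
  req#3 t=0ms: ALLOW
  req#4 t=0ms: ALLOW
  req#5 t=0ms: ALLOW
  req#6 t=0ms: ALLOW
  req#7 t=0ms: DENY
  req#8 t=0ms: DENY
  req#9 t=0ms: DENY
  req#10 t=1ms: ALLOW
  req#11 t=1ms: DENY
  req#12 t=1ms: DENY
  req#13 t=1ms: DENY
  req#14 t=1ms: DENY
  req#15 t=2ms: ALLOW

Answer: AAAAAADDDADDDDA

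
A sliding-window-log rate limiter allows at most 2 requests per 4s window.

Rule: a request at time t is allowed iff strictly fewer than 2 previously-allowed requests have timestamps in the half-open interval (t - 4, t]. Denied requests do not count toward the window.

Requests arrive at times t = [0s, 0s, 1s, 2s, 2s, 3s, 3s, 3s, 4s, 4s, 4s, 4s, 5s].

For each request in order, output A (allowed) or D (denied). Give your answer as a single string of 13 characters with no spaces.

Answer: AADDDDDDAADDD

Derivation:
Tracking allowed requests in the window:
  req#1 t=0s: ALLOW
  req#2 t=0s: ALLOW
  req#3 t=1s: DENY
  req#4 t=2s: DENY
  req#5 t=2s: DENY
  req#6 t=3s: DENY
  req#7 t=3s: DENY
  req#8 t=3s: DENY
  req#9 t=4s: ALLOW
  req#10 t=4s: ALLOW
  req#11 t=4s: DENY
  req#12 t=4s: DENY
  req#13 t=5s: DENY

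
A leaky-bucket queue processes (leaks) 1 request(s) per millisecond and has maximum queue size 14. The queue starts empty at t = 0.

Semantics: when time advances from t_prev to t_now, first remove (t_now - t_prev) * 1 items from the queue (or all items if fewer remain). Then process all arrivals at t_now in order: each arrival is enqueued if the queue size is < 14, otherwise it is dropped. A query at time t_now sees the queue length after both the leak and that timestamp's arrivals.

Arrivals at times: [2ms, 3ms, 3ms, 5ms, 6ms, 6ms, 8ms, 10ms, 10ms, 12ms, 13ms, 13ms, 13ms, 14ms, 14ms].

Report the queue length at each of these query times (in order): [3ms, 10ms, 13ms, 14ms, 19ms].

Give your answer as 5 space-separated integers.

Answer: 2 2 3 4 0

Derivation:
Queue lengths at query times:
  query t=3ms: backlog = 2
  query t=10ms: backlog = 2
  query t=13ms: backlog = 3
  query t=14ms: backlog = 4
  query t=19ms: backlog = 0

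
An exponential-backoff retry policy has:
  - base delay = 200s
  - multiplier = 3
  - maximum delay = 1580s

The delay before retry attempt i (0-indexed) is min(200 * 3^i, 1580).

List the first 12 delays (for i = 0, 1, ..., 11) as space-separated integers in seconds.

Computing each delay:
  i=0: min(200*3^0, 1580) = 200
  i=1: min(200*3^1, 1580) = 600
  i=2: min(200*3^2, 1580) = 1580
  i=3: min(200*3^3, 1580) = 1580
  i=4: min(200*3^4, 1580) = 1580
  i=5: min(200*3^5, 1580) = 1580
  i=6: min(200*3^6, 1580) = 1580
  i=7: min(200*3^7, 1580) = 1580
  i=8: min(200*3^8, 1580) = 1580
  i=9: min(200*3^9, 1580) = 1580
  i=10: min(200*3^10, 1580) = 1580
  i=11: min(200*3^11, 1580) = 1580

Answer: 200 600 1580 1580 1580 1580 1580 1580 1580 1580 1580 1580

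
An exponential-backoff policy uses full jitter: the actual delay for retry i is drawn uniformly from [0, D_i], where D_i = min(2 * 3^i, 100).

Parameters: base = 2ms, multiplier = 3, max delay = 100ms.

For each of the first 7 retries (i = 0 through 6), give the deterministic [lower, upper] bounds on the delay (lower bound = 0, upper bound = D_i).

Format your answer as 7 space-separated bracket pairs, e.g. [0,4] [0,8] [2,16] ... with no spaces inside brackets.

Computing bounds per retry:
  i=0: D_i=min(2*3^0,100)=2, bounds=[0,2]
  i=1: D_i=min(2*3^1,100)=6, bounds=[0,6]
  i=2: D_i=min(2*3^2,100)=18, bounds=[0,18]
  i=3: D_i=min(2*3^3,100)=54, bounds=[0,54]
  i=4: D_i=min(2*3^4,100)=100, bounds=[0,100]
  i=5: D_i=min(2*3^5,100)=100, bounds=[0,100]
  i=6: D_i=min(2*3^6,100)=100, bounds=[0,100]

Answer: [0,2] [0,6] [0,18] [0,54] [0,100] [0,100] [0,100]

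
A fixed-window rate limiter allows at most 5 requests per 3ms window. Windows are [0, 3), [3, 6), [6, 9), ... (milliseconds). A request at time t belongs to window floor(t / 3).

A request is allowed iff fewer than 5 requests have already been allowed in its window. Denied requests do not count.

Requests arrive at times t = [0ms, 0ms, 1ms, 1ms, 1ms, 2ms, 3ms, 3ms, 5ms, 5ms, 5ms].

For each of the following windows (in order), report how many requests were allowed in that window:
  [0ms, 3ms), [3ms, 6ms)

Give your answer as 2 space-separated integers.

Answer: 5 5

Derivation:
Processing requests:
  req#1 t=0ms (window 0): ALLOW
  req#2 t=0ms (window 0): ALLOW
  req#3 t=1ms (window 0): ALLOW
  req#4 t=1ms (window 0): ALLOW
  req#5 t=1ms (window 0): ALLOW
  req#6 t=2ms (window 0): DENY
  req#7 t=3ms (window 1): ALLOW
  req#8 t=3ms (window 1): ALLOW
  req#9 t=5ms (window 1): ALLOW
  req#10 t=5ms (window 1): ALLOW
  req#11 t=5ms (window 1): ALLOW

Allowed counts by window: 5 5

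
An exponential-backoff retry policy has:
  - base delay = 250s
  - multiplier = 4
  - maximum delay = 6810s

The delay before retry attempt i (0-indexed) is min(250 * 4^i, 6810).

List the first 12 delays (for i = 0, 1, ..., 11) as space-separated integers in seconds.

Answer: 250 1000 4000 6810 6810 6810 6810 6810 6810 6810 6810 6810

Derivation:
Computing each delay:
  i=0: min(250*4^0, 6810) = 250
  i=1: min(250*4^1, 6810) = 1000
  i=2: min(250*4^2, 6810) = 4000
  i=3: min(250*4^3, 6810) = 6810
  i=4: min(250*4^4, 6810) = 6810
  i=5: min(250*4^5, 6810) = 6810
  i=6: min(250*4^6, 6810) = 6810
  i=7: min(250*4^7, 6810) = 6810
  i=8: min(250*4^8, 6810) = 6810
  i=9: min(250*4^9, 6810) = 6810
  i=10: min(250*4^10, 6810) = 6810
  i=11: min(250*4^11, 6810) = 6810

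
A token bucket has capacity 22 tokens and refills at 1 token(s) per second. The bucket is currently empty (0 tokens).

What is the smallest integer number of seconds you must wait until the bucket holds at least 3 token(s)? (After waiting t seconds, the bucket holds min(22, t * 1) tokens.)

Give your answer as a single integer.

Need t * 1 >= 3, so t >= 3/1.
Smallest integer t = ceil(3/1) = 3.

Answer: 3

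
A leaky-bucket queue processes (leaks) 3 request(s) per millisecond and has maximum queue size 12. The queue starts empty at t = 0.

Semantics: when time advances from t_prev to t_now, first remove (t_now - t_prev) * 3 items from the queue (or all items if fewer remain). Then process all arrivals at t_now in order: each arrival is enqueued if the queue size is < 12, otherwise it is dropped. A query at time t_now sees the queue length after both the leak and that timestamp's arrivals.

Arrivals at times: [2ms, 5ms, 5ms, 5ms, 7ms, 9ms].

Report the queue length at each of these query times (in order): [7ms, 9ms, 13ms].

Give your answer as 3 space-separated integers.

Queue lengths at query times:
  query t=7ms: backlog = 1
  query t=9ms: backlog = 1
  query t=13ms: backlog = 0

Answer: 1 1 0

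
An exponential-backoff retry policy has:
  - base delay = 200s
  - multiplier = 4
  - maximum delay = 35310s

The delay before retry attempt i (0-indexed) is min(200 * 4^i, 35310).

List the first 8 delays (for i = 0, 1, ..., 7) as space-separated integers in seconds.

Computing each delay:
  i=0: min(200*4^0, 35310) = 200
  i=1: min(200*4^1, 35310) = 800
  i=2: min(200*4^2, 35310) = 3200
  i=3: min(200*4^3, 35310) = 12800
  i=4: min(200*4^4, 35310) = 35310
  i=5: min(200*4^5, 35310) = 35310
  i=6: min(200*4^6, 35310) = 35310
  i=7: min(200*4^7, 35310) = 35310

Answer: 200 800 3200 12800 35310 35310 35310 35310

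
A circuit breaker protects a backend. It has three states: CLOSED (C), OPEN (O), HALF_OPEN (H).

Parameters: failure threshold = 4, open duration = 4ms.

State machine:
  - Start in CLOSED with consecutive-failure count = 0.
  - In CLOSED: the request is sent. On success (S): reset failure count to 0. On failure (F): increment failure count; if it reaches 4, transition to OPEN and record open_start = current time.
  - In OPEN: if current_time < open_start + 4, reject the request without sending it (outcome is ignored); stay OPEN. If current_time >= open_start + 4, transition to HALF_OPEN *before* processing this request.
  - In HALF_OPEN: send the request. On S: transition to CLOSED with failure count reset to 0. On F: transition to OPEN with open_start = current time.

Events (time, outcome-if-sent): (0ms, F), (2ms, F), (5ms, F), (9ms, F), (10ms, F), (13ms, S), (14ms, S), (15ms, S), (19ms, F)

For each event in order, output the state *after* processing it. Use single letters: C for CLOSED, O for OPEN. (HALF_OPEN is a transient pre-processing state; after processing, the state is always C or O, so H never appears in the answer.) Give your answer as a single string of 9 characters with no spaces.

State after each event:
  event#1 t=0ms outcome=F: state=CLOSED
  event#2 t=2ms outcome=F: state=CLOSED
  event#3 t=5ms outcome=F: state=CLOSED
  event#4 t=9ms outcome=F: state=OPEN
  event#5 t=10ms outcome=F: state=OPEN
  event#6 t=13ms outcome=S: state=CLOSED
  event#7 t=14ms outcome=S: state=CLOSED
  event#8 t=15ms outcome=S: state=CLOSED
  event#9 t=19ms outcome=F: state=CLOSED

Answer: CCCOOCCCC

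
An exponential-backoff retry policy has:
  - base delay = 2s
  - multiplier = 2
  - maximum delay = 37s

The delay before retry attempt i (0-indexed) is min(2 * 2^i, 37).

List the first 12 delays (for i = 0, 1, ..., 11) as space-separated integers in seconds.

Computing each delay:
  i=0: min(2*2^0, 37) = 2
  i=1: min(2*2^1, 37) = 4
  i=2: min(2*2^2, 37) = 8
  i=3: min(2*2^3, 37) = 16
  i=4: min(2*2^4, 37) = 32
  i=5: min(2*2^5, 37) = 37
  i=6: min(2*2^6, 37) = 37
  i=7: min(2*2^7, 37) = 37
  i=8: min(2*2^8, 37) = 37
  i=9: min(2*2^9, 37) = 37
  i=10: min(2*2^10, 37) = 37
  i=11: min(2*2^11, 37) = 37

Answer: 2 4 8 16 32 37 37 37 37 37 37 37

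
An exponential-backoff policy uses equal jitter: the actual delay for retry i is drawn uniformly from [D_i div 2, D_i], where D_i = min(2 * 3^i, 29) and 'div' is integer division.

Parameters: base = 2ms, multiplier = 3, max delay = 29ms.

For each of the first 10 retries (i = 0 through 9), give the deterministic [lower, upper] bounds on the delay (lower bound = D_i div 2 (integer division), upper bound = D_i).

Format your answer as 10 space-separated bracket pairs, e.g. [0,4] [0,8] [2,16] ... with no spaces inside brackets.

Answer: [1,2] [3,6] [9,18] [14,29] [14,29] [14,29] [14,29] [14,29] [14,29] [14,29]

Derivation:
Computing bounds per retry:
  i=0: D_i=min(2*3^0,29)=2, bounds=[1,2]
  i=1: D_i=min(2*3^1,29)=6, bounds=[3,6]
  i=2: D_i=min(2*3^2,29)=18, bounds=[9,18]
  i=3: D_i=min(2*3^3,29)=29, bounds=[14,29]
  i=4: D_i=min(2*3^4,29)=29, bounds=[14,29]
  i=5: D_i=min(2*3^5,29)=29, bounds=[14,29]
  i=6: D_i=min(2*3^6,29)=29, bounds=[14,29]
  i=7: D_i=min(2*3^7,29)=29, bounds=[14,29]
  i=8: D_i=min(2*3^8,29)=29, bounds=[14,29]
  i=9: D_i=min(2*3^9,29)=29, bounds=[14,29]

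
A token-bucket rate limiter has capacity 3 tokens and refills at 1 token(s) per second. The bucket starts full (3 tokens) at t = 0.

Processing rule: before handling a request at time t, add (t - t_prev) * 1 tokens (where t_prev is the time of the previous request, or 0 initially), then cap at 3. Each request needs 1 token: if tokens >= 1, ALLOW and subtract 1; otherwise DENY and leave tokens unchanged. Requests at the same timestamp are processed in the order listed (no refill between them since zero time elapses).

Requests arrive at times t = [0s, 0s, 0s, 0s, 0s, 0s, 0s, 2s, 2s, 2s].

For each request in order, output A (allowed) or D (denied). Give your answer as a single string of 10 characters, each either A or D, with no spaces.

Answer: AAADDDDAAD

Derivation:
Simulating step by step:
  req#1 t=0s: ALLOW
  req#2 t=0s: ALLOW
  req#3 t=0s: ALLOW
  req#4 t=0s: DENY
  req#5 t=0s: DENY
  req#6 t=0s: DENY
  req#7 t=0s: DENY
  req#8 t=2s: ALLOW
  req#9 t=2s: ALLOW
  req#10 t=2s: DENY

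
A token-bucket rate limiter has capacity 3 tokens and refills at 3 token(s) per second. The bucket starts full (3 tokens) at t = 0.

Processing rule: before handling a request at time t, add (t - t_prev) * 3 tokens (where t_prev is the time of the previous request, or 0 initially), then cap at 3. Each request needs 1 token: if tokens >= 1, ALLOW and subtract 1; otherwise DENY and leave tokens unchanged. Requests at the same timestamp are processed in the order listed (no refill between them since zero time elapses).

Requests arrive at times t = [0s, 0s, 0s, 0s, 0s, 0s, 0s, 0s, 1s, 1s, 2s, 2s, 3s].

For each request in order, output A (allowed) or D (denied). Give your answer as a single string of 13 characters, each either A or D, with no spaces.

Simulating step by step:
  req#1 t=0s: ALLOW
  req#2 t=0s: ALLOW
  req#3 t=0s: ALLOW
  req#4 t=0s: DENY
  req#5 t=0s: DENY
  req#6 t=0s: DENY
  req#7 t=0s: DENY
  req#8 t=0s: DENY
  req#9 t=1s: ALLOW
  req#10 t=1s: ALLOW
  req#11 t=2s: ALLOW
  req#12 t=2s: ALLOW
  req#13 t=3s: ALLOW

Answer: AAADDDDDAAAAA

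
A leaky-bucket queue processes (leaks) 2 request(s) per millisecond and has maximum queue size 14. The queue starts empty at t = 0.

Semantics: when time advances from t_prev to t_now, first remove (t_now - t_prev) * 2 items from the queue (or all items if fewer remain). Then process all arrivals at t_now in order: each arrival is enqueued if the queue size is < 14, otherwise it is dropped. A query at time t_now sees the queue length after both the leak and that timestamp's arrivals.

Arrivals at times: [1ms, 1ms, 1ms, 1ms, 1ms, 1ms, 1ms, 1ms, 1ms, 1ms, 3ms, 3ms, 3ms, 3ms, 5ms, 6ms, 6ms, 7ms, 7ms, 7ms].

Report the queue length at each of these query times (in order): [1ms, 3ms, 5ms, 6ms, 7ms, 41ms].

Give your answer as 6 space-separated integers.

Answer: 10 10 7 7 8 0

Derivation:
Queue lengths at query times:
  query t=1ms: backlog = 10
  query t=3ms: backlog = 10
  query t=5ms: backlog = 7
  query t=6ms: backlog = 7
  query t=7ms: backlog = 8
  query t=41ms: backlog = 0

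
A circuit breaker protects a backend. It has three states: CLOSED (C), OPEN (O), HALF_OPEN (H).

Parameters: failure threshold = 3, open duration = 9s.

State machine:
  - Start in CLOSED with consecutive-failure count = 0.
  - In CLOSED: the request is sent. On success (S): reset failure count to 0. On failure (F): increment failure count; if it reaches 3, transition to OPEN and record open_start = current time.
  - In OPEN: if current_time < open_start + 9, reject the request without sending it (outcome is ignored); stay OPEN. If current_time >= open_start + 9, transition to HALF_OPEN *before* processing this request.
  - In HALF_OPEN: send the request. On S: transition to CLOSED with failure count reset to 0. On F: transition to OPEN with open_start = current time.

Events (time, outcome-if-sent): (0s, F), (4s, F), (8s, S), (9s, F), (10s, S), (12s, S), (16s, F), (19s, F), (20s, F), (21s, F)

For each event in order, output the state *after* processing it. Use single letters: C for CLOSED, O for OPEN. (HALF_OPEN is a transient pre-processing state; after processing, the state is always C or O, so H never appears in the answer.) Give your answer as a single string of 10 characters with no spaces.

State after each event:
  event#1 t=0s outcome=F: state=CLOSED
  event#2 t=4s outcome=F: state=CLOSED
  event#3 t=8s outcome=S: state=CLOSED
  event#4 t=9s outcome=F: state=CLOSED
  event#5 t=10s outcome=S: state=CLOSED
  event#6 t=12s outcome=S: state=CLOSED
  event#7 t=16s outcome=F: state=CLOSED
  event#8 t=19s outcome=F: state=CLOSED
  event#9 t=20s outcome=F: state=OPEN
  event#10 t=21s outcome=F: state=OPEN

Answer: CCCCCCCCOO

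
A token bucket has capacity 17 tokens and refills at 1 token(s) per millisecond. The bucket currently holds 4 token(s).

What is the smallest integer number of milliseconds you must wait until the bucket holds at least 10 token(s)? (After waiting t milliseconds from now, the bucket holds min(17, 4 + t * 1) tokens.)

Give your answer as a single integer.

Need 4 + t * 1 >= 10, so t >= 6/1.
Smallest integer t = ceil(6/1) = 6.

Answer: 6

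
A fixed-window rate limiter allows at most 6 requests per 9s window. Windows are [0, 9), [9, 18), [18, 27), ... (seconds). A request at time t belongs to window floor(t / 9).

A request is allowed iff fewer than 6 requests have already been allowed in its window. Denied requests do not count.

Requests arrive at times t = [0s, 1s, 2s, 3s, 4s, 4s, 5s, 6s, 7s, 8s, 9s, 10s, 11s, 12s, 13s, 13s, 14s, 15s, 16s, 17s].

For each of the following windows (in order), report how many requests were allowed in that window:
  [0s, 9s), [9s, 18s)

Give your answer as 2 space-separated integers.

Answer: 6 6

Derivation:
Processing requests:
  req#1 t=0s (window 0): ALLOW
  req#2 t=1s (window 0): ALLOW
  req#3 t=2s (window 0): ALLOW
  req#4 t=3s (window 0): ALLOW
  req#5 t=4s (window 0): ALLOW
  req#6 t=4s (window 0): ALLOW
  req#7 t=5s (window 0): DENY
  req#8 t=6s (window 0): DENY
  req#9 t=7s (window 0): DENY
  req#10 t=8s (window 0): DENY
  req#11 t=9s (window 1): ALLOW
  req#12 t=10s (window 1): ALLOW
  req#13 t=11s (window 1): ALLOW
  req#14 t=12s (window 1): ALLOW
  req#15 t=13s (window 1): ALLOW
  req#16 t=13s (window 1): ALLOW
  req#17 t=14s (window 1): DENY
  req#18 t=15s (window 1): DENY
  req#19 t=16s (window 1): DENY
  req#20 t=17s (window 1): DENY

Allowed counts by window: 6 6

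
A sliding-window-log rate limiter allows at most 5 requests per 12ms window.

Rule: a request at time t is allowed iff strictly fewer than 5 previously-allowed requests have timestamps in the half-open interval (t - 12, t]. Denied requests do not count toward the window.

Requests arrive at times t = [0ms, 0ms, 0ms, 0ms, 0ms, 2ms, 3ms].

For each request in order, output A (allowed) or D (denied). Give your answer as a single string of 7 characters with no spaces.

Answer: AAAAADD

Derivation:
Tracking allowed requests in the window:
  req#1 t=0ms: ALLOW
  req#2 t=0ms: ALLOW
  req#3 t=0ms: ALLOW
  req#4 t=0ms: ALLOW
  req#5 t=0ms: ALLOW
  req#6 t=2ms: DENY
  req#7 t=3ms: DENY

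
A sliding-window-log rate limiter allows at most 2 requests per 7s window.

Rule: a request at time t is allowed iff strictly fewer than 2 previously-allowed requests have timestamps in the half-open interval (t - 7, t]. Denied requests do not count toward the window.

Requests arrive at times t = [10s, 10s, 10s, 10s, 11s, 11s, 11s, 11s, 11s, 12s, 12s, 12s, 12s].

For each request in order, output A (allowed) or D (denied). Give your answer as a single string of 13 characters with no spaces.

Tracking allowed requests in the window:
  req#1 t=10s: ALLOW
  req#2 t=10s: ALLOW
  req#3 t=10s: DENY
  req#4 t=10s: DENY
  req#5 t=11s: DENY
  req#6 t=11s: DENY
  req#7 t=11s: DENY
  req#8 t=11s: DENY
  req#9 t=11s: DENY
  req#10 t=12s: DENY
  req#11 t=12s: DENY
  req#12 t=12s: DENY
  req#13 t=12s: DENY

Answer: AADDDDDDDDDDD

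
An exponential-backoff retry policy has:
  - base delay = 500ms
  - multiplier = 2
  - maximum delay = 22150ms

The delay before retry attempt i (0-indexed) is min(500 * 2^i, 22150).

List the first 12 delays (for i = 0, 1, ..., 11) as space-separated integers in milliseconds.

Computing each delay:
  i=0: min(500*2^0, 22150) = 500
  i=1: min(500*2^1, 22150) = 1000
  i=2: min(500*2^2, 22150) = 2000
  i=3: min(500*2^3, 22150) = 4000
  i=4: min(500*2^4, 22150) = 8000
  i=5: min(500*2^5, 22150) = 16000
  i=6: min(500*2^6, 22150) = 22150
  i=7: min(500*2^7, 22150) = 22150
  i=8: min(500*2^8, 22150) = 22150
  i=9: min(500*2^9, 22150) = 22150
  i=10: min(500*2^10, 22150) = 22150
  i=11: min(500*2^11, 22150) = 22150

Answer: 500 1000 2000 4000 8000 16000 22150 22150 22150 22150 22150 22150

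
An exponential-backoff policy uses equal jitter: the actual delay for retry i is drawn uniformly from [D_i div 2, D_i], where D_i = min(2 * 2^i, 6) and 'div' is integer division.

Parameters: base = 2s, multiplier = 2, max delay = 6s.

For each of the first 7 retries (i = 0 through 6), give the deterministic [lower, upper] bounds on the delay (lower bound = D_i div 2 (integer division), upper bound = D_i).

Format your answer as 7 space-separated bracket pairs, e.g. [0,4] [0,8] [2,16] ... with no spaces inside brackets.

Computing bounds per retry:
  i=0: D_i=min(2*2^0,6)=2, bounds=[1,2]
  i=1: D_i=min(2*2^1,6)=4, bounds=[2,4]
  i=2: D_i=min(2*2^2,6)=6, bounds=[3,6]
  i=3: D_i=min(2*2^3,6)=6, bounds=[3,6]
  i=4: D_i=min(2*2^4,6)=6, bounds=[3,6]
  i=5: D_i=min(2*2^5,6)=6, bounds=[3,6]
  i=6: D_i=min(2*2^6,6)=6, bounds=[3,6]

Answer: [1,2] [2,4] [3,6] [3,6] [3,6] [3,6] [3,6]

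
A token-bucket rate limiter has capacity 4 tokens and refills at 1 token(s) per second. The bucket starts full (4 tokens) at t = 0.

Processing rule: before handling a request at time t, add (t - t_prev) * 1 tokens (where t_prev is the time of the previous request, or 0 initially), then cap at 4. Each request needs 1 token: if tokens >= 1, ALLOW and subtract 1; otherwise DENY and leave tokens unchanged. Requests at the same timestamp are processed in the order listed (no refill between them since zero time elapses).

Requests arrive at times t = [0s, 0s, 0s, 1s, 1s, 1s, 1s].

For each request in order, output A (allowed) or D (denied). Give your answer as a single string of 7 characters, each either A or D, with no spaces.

Answer: AAAAADD

Derivation:
Simulating step by step:
  req#1 t=0s: ALLOW
  req#2 t=0s: ALLOW
  req#3 t=0s: ALLOW
  req#4 t=1s: ALLOW
  req#5 t=1s: ALLOW
  req#6 t=1s: DENY
  req#7 t=1s: DENY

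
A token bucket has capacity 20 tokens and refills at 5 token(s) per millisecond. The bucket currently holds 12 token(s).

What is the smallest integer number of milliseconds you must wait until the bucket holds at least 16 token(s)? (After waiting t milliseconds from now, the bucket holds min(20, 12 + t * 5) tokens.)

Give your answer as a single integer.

Need 12 + t * 5 >= 16, so t >= 4/5.
Smallest integer t = ceil(4/5) = 1.

Answer: 1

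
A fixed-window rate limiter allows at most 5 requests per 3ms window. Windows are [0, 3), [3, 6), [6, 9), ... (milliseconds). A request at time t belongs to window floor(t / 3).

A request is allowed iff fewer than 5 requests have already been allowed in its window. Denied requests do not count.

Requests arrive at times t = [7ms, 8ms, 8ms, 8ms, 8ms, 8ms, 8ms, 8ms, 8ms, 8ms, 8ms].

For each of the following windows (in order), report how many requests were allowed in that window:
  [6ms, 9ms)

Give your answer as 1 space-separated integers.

Answer: 5

Derivation:
Processing requests:
  req#1 t=7ms (window 2): ALLOW
  req#2 t=8ms (window 2): ALLOW
  req#3 t=8ms (window 2): ALLOW
  req#4 t=8ms (window 2): ALLOW
  req#5 t=8ms (window 2): ALLOW
  req#6 t=8ms (window 2): DENY
  req#7 t=8ms (window 2): DENY
  req#8 t=8ms (window 2): DENY
  req#9 t=8ms (window 2): DENY
  req#10 t=8ms (window 2): DENY
  req#11 t=8ms (window 2): DENY

Allowed counts by window: 5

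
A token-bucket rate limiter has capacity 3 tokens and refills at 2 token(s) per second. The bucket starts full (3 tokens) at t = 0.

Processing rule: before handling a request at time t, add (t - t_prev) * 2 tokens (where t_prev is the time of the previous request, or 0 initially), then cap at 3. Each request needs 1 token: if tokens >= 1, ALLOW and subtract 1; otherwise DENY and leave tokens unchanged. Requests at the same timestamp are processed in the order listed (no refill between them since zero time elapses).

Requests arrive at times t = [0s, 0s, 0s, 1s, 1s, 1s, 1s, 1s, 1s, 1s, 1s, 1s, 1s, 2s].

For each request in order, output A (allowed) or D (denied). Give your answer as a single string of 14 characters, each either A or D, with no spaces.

Simulating step by step:
  req#1 t=0s: ALLOW
  req#2 t=0s: ALLOW
  req#3 t=0s: ALLOW
  req#4 t=1s: ALLOW
  req#5 t=1s: ALLOW
  req#6 t=1s: DENY
  req#7 t=1s: DENY
  req#8 t=1s: DENY
  req#9 t=1s: DENY
  req#10 t=1s: DENY
  req#11 t=1s: DENY
  req#12 t=1s: DENY
  req#13 t=1s: DENY
  req#14 t=2s: ALLOW

Answer: AAAAADDDDDDDDA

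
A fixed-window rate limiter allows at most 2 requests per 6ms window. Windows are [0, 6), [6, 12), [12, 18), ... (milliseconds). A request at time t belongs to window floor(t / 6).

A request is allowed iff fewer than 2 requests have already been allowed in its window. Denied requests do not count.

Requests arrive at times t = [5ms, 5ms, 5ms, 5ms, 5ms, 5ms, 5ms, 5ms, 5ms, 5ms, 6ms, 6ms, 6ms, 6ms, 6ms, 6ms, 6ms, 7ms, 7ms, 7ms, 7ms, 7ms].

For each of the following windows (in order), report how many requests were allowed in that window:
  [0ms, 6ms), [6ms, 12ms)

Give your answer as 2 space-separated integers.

Answer: 2 2

Derivation:
Processing requests:
  req#1 t=5ms (window 0): ALLOW
  req#2 t=5ms (window 0): ALLOW
  req#3 t=5ms (window 0): DENY
  req#4 t=5ms (window 0): DENY
  req#5 t=5ms (window 0): DENY
  req#6 t=5ms (window 0): DENY
  req#7 t=5ms (window 0): DENY
  req#8 t=5ms (window 0): DENY
  req#9 t=5ms (window 0): DENY
  req#10 t=5ms (window 0): DENY
  req#11 t=6ms (window 1): ALLOW
  req#12 t=6ms (window 1): ALLOW
  req#13 t=6ms (window 1): DENY
  req#14 t=6ms (window 1): DENY
  req#15 t=6ms (window 1): DENY
  req#16 t=6ms (window 1): DENY
  req#17 t=6ms (window 1): DENY
  req#18 t=7ms (window 1): DENY
  req#19 t=7ms (window 1): DENY
  req#20 t=7ms (window 1): DENY
  req#21 t=7ms (window 1): DENY
  req#22 t=7ms (window 1): DENY

Allowed counts by window: 2 2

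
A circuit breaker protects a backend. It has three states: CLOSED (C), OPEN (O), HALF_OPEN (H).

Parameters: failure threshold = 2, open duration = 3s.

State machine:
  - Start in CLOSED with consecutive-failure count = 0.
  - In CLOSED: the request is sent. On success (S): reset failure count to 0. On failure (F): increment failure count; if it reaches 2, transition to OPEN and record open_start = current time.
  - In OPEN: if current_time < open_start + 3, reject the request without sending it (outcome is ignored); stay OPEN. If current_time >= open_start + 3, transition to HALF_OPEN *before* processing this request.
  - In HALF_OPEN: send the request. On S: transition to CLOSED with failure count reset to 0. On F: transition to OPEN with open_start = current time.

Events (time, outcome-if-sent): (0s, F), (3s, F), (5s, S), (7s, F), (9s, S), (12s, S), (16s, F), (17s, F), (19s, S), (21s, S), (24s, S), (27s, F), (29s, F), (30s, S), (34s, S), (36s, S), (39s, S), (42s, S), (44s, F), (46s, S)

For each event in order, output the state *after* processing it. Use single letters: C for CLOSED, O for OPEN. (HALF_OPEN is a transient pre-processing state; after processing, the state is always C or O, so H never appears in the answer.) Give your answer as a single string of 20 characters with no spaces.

State after each event:
  event#1 t=0s outcome=F: state=CLOSED
  event#2 t=3s outcome=F: state=OPEN
  event#3 t=5s outcome=S: state=OPEN
  event#4 t=7s outcome=F: state=OPEN
  event#5 t=9s outcome=S: state=OPEN
  event#6 t=12s outcome=S: state=CLOSED
  event#7 t=16s outcome=F: state=CLOSED
  event#8 t=17s outcome=F: state=OPEN
  event#9 t=19s outcome=S: state=OPEN
  event#10 t=21s outcome=S: state=CLOSED
  event#11 t=24s outcome=S: state=CLOSED
  event#12 t=27s outcome=F: state=CLOSED
  event#13 t=29s outcome=F: state=OPEN
  event#14 t=30s outcome=S: state=OPEN
  event#15 t=34s outcome=S: state=CLOSED
  event#16 t=36s outcome=S: state=CLOSED
  event#17 t=39s outcome=S: state=CLOSED
  event#18 t=42s outcome=S: state=CLOSED
  event#19 t=44s outcome=F: state=CLOSED
  event#20 t=46s outcome=S: state=CLOSED

Answer: COOOOCCOOCCCOOCCCCCC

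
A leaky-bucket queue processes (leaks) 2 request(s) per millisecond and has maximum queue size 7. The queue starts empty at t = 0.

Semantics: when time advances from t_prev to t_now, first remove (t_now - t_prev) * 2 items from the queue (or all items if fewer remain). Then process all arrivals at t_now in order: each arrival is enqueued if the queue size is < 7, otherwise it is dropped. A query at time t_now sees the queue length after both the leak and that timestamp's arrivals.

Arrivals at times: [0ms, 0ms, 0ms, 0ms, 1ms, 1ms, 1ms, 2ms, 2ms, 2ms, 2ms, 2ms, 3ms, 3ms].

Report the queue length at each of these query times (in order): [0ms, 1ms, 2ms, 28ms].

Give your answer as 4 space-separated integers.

Queue lengths at query times:
  query t=0ms: backlog = 4
  query t=1ms: backlog = 5
  query t=2ms: backlog = 7
  query t=28ms: backlog = 0

Answer: 4 5 7 0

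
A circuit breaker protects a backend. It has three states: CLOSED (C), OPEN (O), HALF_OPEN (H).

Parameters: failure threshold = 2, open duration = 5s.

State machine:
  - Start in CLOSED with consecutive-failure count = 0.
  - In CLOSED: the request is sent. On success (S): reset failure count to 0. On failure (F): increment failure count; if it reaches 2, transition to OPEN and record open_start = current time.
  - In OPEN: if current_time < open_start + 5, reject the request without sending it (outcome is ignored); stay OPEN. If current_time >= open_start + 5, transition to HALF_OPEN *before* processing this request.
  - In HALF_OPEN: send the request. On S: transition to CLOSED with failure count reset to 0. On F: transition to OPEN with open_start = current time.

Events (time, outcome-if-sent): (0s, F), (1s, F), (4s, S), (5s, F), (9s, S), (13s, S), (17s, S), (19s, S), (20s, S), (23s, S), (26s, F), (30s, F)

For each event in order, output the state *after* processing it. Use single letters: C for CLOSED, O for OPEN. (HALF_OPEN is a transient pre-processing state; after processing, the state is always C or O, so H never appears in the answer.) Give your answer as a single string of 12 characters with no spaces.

Answer: COOOCCCCCCCO

Derivation:
State after each event:
  event#1 t=0s outcome=F: state=CLOSED
  event#2 t=1s outcome=F: state=OPEN
  event#3 t=4s outcome=S: state=OPEN
  event#4 t=5s outcome=F: state=OPEN
  event#5 t=9s outcome=S: state=CLOSED
  event#6 t=13s outcome=S: state=CLOSED
  event#7 t=17s outcome=S: state=CLOSED
  event#8 t=19s outcome=S: state=CLOSED
  event#9 t=20s outcome=S: state=CLOSED
  event#10 t=23s outcome=S: state=CLOSED
  event#11 t=26s outcome=F: state=CLOSED
  event#12 t=30s outcome=F: state=OPEN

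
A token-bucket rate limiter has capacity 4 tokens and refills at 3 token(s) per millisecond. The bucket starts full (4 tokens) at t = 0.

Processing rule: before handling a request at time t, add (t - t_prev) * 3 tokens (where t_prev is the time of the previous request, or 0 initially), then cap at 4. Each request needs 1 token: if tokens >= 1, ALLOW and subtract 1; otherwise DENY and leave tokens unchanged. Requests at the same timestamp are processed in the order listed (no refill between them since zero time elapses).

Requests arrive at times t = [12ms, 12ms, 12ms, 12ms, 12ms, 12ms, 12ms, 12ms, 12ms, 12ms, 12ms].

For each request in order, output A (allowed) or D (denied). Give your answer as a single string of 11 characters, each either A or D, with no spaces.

Simulating step by step:
  req#1 t=12ms: ALLOW
  req#2 t=12ms: ALLOW
  req#3 t=12ms: ALLOW
  req#4 t=12ms: ALLOW
  req#5 t=12ms: DENY
  req#6 t=12ms: DENY
  req#7 t=12ms: DENY
  req#8 t=12ms: DENY
  req#9 t=12ms: DENY
  req#10 t=12ms: DENY
  req#11 t=12ms: DENY

Answer: AAAADDDDDDD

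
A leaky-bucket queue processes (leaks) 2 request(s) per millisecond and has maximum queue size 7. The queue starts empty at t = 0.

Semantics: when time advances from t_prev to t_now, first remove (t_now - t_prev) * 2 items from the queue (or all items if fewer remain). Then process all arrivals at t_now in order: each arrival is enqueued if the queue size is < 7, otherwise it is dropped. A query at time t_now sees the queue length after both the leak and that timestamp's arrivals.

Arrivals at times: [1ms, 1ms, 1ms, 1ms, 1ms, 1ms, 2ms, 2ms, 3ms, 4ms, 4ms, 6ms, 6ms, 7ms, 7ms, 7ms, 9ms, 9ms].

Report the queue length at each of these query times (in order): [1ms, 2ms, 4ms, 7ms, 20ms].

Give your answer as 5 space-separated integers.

Answer: 6 6 5 4 0

Derivation:
Queue lengths at query times:
  query t=1ms: backlog = 6
  query t=2ms: backlog = 6
  query t=4ms: backlog = 5
  query t=7ms: backlog = 4
  query t=20ms: backlog = 0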